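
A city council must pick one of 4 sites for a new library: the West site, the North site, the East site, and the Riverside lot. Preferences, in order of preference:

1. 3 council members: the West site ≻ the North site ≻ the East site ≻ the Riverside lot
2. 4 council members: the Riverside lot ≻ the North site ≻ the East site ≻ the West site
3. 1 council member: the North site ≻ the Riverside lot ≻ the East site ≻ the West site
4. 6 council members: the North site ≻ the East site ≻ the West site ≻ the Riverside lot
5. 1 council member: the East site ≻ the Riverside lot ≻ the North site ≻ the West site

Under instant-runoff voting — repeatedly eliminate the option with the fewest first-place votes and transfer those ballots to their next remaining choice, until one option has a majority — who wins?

the North site

Round 1: the West site 3, the North site 7, the East site 1, the Riverside lot 4. Eliminate the East site.
Round 2: the West site 3, the North site 7, the Riverside lot 5. Eliminate the West site.
Round 3: the North site 10, the Riverside lot 5. The North site has a majority.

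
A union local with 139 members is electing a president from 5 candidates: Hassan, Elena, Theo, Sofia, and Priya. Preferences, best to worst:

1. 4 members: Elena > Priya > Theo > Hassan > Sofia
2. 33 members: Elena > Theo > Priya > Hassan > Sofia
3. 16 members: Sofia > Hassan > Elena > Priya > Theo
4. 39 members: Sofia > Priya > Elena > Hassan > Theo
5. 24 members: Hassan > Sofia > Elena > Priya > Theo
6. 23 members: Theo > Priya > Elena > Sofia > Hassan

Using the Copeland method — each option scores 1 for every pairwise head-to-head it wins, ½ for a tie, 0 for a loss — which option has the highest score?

Sofia

Hassan: beats Theo; loses to Elena, Sofia, and Priya → score 1.
Elena: beats Hassan, Theo, and Priya; loses to Sofia → score 3.
Theo: loses to Hassan, Elena, Sofia, and Priya → score 0.
Sofia: beats Hassan, Elena, Theo, and Priya → score 4.
Priya: beats Hassan and Theo; loses to Elena and Sofia → score 2.
Sofia has the best pairwise record.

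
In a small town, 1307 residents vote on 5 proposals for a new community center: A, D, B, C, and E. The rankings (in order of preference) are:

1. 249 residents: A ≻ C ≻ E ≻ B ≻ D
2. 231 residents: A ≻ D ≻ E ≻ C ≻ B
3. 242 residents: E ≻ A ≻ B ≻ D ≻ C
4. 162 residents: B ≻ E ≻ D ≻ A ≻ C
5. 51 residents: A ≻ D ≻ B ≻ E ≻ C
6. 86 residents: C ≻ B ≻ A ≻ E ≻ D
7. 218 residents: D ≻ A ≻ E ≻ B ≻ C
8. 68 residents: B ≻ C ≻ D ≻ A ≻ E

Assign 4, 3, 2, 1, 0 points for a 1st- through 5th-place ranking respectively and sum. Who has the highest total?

A

A: 249·4 + 231·4 + 242·3 + 162·1 + 51·4 + 86·2 + 218·3 + 68·1 = 3906
D: 249·0 + 231·3 + 242·1 + 162·2 + 51·3 + 86·0 + 218·4 + 68·2 = 2420
B: 249·1 + 231·0 + 242·2 + 162·4 + 51·2 + 86·3 + 218·1 + 68·4 = 2231
C: 249·3 + 231·1 + 242·0 + 162·0 + 51·0 + 86·4 + 218·0 + 68·3 = 1526
E: 249·2 + 231·2 + 242·4 + 162·3 + 51·1 + 86·1 + 218·2 + 68·0 = 2987
A has the highest Borda score (3906).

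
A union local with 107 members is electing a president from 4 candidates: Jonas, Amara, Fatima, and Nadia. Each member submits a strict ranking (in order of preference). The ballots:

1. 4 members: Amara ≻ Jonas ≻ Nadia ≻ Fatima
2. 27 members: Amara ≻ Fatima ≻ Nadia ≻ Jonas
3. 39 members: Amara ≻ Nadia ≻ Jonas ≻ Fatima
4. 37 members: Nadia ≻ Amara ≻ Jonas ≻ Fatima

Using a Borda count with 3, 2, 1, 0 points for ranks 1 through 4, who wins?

Jonas: 4·2 + 27·0 + 39·1 + 37·1 = 84
Amara: 4·3 + 27·3 + 39·3 + 37·2 = 284
Fatima: 4·0 + 27·2 + 39·0 + 37·0 = 54
Nadia: 4·1 + 27·1 + 39·2 + 37·3 = 220
Amara has the highest Borda score (284).

Amara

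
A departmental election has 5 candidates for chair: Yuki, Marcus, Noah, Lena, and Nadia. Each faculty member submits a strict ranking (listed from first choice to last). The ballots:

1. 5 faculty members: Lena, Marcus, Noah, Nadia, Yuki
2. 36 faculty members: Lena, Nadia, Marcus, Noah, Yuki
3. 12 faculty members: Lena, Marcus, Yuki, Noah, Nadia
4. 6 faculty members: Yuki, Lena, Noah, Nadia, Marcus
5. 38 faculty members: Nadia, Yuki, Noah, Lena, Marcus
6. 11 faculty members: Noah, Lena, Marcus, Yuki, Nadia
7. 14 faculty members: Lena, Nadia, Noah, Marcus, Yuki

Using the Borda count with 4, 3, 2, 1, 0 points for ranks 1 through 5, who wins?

Lena

Yuki: 5·0 + 36·0 + 12·2 + 6·4 + 38·3 + 11·1 + 14·0 = 173
Marcus: 5·3 + 36·2 + 12·3 + 6·0 + 38·0 + 11·2 + 14·1 = 159
Noah: 5·2 + 36·1 + 12·1 + 6·2 + 38·2 + 11·4 + 14·2 = 218
Lena: 5·4 + 36·4 + 12·4 + 6·3 + 38·1 + 11·3 + 14·4 = 357
Nadia: 5·1 + 36·3 + 12·0 + 6·1 + 38·4 + 11·0 + 14·3 = 313
Lena has the highest Borda score (357).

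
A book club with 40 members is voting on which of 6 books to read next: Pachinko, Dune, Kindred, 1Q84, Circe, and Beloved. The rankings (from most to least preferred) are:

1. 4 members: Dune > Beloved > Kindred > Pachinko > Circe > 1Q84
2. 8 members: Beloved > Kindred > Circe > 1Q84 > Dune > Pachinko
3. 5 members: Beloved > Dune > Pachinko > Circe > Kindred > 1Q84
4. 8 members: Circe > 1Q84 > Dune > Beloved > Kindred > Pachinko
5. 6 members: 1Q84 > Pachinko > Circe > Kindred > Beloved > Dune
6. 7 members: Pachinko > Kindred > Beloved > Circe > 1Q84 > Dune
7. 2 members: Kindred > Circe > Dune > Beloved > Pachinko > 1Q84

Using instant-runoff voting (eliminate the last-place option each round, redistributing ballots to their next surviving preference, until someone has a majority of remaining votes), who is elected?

Beloved

Round 1: Pachinko 7, Dune 4, Kindred 2, 1Q84 6, Circe 8, Beloved 13. Eliminate Kindred.
Round 2: Pachinko 7, Dune 4, 1Q84 6, Circe 10, Beloved 13. Eliminate Dune.
Round 3: Pachinko 7, 1Q84 6, Circe 10, Beloved 17. Eliminate 1Q84.
Round 4: Pachinko 13, Circe 10, Beloved 17. Eliminate Circe.
Round 5: Pachinko 13, Beloved 27. Beloved has a majority.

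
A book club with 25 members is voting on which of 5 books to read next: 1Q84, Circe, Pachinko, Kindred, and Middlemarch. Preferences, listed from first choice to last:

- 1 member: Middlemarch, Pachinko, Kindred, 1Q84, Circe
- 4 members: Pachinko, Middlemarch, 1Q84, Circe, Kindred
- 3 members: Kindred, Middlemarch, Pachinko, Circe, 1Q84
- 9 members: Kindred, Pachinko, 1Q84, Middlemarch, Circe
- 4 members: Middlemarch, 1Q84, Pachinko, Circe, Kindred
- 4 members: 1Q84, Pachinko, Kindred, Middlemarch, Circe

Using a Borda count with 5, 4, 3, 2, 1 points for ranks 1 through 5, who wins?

Pachinko

1Q84: 1·2 + 4·3 + 3·1 + 9·3 + 4·4 + 4·5 = 80
Circe: 1·1 + 4·2 + 3·2 + 9·1 + 4·2 + 4·1 = 36
Pachinko: 1·4 + 4·5 + 3·3 + 9·4 + 4·3 + 4·4 = 97
Kindred: 1·3 + 4·1 + 3·5 + 9·5 + 4·1 + 4·3 = 83
Middlemarch: 1·5 + 4·4 + 3·4 + 9·2 + 4·5 + 4·2 = 79
Pachinko has the highest Borda score (97).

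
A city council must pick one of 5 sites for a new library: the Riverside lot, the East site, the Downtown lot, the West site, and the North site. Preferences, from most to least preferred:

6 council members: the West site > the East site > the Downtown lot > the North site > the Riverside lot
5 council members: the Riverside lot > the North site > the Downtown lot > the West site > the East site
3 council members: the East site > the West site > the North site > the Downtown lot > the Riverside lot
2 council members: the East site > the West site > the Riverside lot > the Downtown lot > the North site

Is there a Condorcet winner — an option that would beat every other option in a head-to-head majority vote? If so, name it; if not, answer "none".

the West site vs the Riverside lot: 11–5 for the West site.
the West site vs the East site: 11–5 for the West site.
the West site vs the Downtown lot: 11–5 for the West site.
the West site vs the North site: 11–5 for the West site.
the West site beats every other option head-to-head.

the West site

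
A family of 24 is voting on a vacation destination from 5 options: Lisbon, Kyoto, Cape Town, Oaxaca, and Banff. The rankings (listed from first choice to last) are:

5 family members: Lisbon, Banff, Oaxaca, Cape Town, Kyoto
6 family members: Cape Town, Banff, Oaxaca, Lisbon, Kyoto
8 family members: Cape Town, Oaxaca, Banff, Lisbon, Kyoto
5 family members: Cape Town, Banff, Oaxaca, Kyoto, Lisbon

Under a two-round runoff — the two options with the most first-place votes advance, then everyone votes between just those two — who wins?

Cape Town

Round 1 first-place votes: Lisbon 5, Kyoto 0, Cape Town 19, Oaxaca 0, Banff 0.
Cape Town and Lisbon advance.
Runoff: Cape Town is preferred to Lisbon by 19 voters; Lisbon by 5.
Cape Town wins the runoff.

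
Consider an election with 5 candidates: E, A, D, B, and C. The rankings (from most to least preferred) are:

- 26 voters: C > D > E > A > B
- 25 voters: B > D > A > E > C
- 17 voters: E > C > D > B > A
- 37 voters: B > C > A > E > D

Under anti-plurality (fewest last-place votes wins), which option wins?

Last-place votes: E 0, A 17, D 37, B 26, C 25.
E is ranked last by the fewest voters, so E wins.

E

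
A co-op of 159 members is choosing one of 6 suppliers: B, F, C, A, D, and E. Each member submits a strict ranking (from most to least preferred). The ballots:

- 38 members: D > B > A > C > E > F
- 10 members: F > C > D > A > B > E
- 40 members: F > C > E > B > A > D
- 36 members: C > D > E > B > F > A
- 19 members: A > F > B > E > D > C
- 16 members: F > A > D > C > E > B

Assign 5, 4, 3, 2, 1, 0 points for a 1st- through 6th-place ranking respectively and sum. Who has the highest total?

B: 38·4 + 10·1 + 40·2 + 36·2 + 19·3 + 16·0 = 371
F: 38·0 + 10·5 + 40·5 + 36·1 + 19·4 + 16·5 = 442
C: 38·2 + 10·4 + 40·4 + 36·5 + 19·0 + 16·2 = 488
A: 38·3 + 10·2 + 40·1 + 36·0 + 19·5 + 16·4 = 333
D: 38·5 + 10·3 + 40·0 + 36·4 + 19·1 + 16·3 = 431
E: 38·1 + 10·0 + 40·3 + 36·3 + 19·2 + 16·1 = 320
C has the highest Borda score (488).

C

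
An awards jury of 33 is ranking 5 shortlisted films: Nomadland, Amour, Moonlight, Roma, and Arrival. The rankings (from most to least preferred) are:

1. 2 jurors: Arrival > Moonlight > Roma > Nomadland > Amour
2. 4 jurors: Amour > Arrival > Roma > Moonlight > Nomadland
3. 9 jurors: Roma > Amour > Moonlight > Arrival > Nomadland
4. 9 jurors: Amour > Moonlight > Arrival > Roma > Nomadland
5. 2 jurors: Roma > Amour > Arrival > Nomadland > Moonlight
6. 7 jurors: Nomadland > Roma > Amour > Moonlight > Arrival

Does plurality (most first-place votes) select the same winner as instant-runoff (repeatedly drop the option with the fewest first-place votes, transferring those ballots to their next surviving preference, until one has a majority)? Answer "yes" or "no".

Plurality — first-place votes: Nomadland 7, Amour 13, Moonlight 0, Roma 11, Arrival 2. Winner: Amour.
Instant-runoff — R1 Nomadland 7, Amour 13, Moonlight 0, Roma 11, Arrival 2 (Moonlight out); R2 Nomadland 7, Amour 13, Roma 11, Arrival 2 (Arrival out); R3 Nomadland 7, Amour 13, Roma 13 (Nomadland out); R4 Amour 13, Roma 20 (Roma winner). Winner: Roma.
The two methods disagree.

no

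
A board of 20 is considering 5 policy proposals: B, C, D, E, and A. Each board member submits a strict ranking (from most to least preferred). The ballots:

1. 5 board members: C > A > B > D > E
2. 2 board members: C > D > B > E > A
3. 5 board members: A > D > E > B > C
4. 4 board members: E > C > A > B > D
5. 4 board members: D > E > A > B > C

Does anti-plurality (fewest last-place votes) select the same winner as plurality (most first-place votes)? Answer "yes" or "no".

Anti-plurality — last-place votes: B 0, C 9, D 4, E 5, A 2. Winner: B.
Plurality — first-place votes: B 0, C 7, D 4, E 4, A 5. Winner: C.
The two methods disagree.

no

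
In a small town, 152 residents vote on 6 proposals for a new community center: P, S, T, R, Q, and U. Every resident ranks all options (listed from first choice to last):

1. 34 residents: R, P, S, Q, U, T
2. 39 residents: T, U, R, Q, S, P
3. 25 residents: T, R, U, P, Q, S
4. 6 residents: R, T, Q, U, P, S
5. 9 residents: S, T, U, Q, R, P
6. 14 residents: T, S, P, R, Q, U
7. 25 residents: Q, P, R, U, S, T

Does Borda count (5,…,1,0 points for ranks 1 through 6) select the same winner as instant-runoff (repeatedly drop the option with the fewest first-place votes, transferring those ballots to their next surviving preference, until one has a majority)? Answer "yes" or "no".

Borda — scores: P 334, S 267, T 450, R 529, Q 346, U 354. Winner: R.
Instant-runoff — R1 P 0, S 9, T 78, R 40, Q 25, U 0 (T winner). Winner: T.
The two methods disagree.

no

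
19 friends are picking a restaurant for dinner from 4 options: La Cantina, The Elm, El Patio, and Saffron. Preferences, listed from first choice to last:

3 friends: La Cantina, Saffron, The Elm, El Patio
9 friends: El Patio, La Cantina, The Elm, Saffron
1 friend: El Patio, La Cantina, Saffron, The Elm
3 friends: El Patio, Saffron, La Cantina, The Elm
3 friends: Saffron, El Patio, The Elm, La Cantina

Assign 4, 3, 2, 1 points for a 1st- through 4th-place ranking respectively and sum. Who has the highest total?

El Patio

La Cantina: 3·4 + 9·3 + 1·3 + 3·2 + 3·1 = 51
The Elm: 3·2 + 9·2 + 1·1 + 3·1 + 3·2 = 34
El Patio: 3·1 + 9·4 + 1·4 + 3·4 + 3·3 = 64
Saffron: 3·3 + 9·1 + 1·2 + 3·3 + 3·4 = 41
El Patio has the highest Borda score (64).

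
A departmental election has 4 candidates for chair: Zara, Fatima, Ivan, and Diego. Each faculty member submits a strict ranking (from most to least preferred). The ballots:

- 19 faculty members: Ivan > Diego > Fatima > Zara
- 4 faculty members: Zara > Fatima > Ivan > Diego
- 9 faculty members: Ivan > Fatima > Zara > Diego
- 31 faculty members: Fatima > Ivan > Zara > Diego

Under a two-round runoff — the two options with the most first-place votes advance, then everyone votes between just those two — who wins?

Round 1 first-place votes: Zara 4, Fatima 31, Ivan 28, Diego 0.
Fatima and Ivan advance.
Runoff: Fatima is preferred to Ivan by 35 voters; Ivan by 28.
Fatima wins the runoff.

Fatima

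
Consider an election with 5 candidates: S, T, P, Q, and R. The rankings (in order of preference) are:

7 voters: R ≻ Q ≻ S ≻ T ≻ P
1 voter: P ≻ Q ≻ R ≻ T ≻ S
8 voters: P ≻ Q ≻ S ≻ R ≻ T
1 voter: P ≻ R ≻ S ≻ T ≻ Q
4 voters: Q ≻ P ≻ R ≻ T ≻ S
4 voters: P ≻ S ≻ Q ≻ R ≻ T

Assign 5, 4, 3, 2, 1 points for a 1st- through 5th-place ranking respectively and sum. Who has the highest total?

S: 7·3 + 1·1 + 8·3 + 1·3 + 4·1 + 4·4 = 69
T: 7·2 + 1·2 + 8·1 + 1·2 + 4·2 + 4·1 = 38
P: 7·1 + 1·5 + 8·5 + 1·5 + 4·4 + 4·5 = 93
Q: 7·4 + 1·4 + 8·4 + 1·1 + 4·5 + 4·3 = 97
R: 7·5 + 1·3 + 8·2 + 1·4 + 4·3 + 4·2 = 78
Q has the highest Borda score (97).

Q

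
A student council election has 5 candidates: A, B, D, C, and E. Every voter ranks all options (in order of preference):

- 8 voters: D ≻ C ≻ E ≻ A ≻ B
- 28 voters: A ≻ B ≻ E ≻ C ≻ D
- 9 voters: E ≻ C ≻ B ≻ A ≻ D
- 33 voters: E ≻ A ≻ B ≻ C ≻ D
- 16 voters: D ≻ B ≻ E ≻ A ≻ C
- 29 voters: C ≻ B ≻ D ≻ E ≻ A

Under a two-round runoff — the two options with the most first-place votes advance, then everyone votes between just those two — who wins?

E

Round 1 first-place votes: A 28, B 0, D 24, C 29, E 42.
E and C advance.
Runoff: E is preferred to C by 86 voters; C by 37.
E wins the runoff.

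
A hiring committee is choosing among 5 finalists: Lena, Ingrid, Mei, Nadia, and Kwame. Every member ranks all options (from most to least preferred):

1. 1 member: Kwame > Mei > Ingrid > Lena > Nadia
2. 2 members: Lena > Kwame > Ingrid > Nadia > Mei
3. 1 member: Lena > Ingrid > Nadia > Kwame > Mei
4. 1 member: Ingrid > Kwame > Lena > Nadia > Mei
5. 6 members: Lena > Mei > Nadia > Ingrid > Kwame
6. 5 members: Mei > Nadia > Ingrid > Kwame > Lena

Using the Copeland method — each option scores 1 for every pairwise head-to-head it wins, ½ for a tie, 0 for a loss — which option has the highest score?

Lena

Lena: beats Ingrid, Mei, Nadia, and Kwame → score 4.
Ingrid: beats Kwame; loses to Lena, Mei, and Nadia → score 1.
Mei: beats Ingrid, Nadia, and Kwame; loses to Lena → score 3.
Nadia: beats Ingrid and Kwame; loses to Lena and Mei → score 2.
Kwame: loses to Lena, Ingrid, Mei, and Nadia → score 0.
Lena has the best pairwise record.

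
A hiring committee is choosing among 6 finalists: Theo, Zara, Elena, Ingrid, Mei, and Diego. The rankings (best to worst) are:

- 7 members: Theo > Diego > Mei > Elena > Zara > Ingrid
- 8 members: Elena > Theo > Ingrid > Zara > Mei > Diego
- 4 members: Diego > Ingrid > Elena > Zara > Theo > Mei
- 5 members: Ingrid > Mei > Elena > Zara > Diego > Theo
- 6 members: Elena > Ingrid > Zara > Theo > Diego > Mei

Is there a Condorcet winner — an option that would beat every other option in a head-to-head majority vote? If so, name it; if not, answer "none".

Elena vs Theo: 23–7 for Elena.
Elena vs Zara: 30–0 for Elena.
Elena vs Ingrid: 21–9 for Elena.
Elena vs Mei: 18–12 for Elena.
Elena vs Diego: 19–11 for Elena.
Elena beats every other option head-to-head.

Elena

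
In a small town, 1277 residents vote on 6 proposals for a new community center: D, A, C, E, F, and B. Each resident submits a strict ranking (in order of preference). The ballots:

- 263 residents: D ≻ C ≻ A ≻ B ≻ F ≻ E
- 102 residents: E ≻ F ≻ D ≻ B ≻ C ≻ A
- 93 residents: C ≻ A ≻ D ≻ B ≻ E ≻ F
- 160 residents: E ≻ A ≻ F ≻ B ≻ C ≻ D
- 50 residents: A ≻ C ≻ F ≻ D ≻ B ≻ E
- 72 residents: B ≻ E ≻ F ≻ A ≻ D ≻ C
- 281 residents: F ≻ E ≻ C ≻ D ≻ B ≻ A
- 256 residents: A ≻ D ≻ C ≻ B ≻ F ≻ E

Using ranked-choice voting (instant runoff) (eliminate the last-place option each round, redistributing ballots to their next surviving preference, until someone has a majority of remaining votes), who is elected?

A

Round 1: D 263, A 306, C 93, E 262, F 281, B 72. Eliminate B.
Round 2: D 263, A 306, C 93, E 334, F 281. Eliminate C.
Round 3: D 263, A 399, E 334, F 281. Eliminate D.
Round 4: A 662, E 334, F 281. A has a majority.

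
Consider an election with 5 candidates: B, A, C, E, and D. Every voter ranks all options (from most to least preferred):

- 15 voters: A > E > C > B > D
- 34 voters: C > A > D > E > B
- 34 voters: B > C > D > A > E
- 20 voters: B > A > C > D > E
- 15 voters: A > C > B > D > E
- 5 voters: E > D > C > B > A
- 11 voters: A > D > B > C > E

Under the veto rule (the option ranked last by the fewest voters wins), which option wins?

C

Last-place votes: B 34, A 5, C 0, E 80, D 15.
C is ranked last by the fewest voters, so C wins.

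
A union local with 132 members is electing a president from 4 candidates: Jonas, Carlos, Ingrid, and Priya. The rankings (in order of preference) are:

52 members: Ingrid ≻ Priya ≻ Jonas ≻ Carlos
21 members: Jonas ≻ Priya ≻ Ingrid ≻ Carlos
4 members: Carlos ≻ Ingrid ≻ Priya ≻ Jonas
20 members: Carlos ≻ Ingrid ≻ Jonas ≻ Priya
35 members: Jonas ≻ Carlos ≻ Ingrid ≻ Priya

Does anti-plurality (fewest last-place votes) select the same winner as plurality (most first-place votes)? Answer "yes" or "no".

Anti-plurality — last-place votes: Jonas 4, Carlos 73, Ingrid 0, Priya 55. Winner: Ingrid.
Plurality — first-place votes: Jonas 56, Carlos 24, Ingrid 52, Priya 0. Winner: Jonas.
The two methods disagree.

no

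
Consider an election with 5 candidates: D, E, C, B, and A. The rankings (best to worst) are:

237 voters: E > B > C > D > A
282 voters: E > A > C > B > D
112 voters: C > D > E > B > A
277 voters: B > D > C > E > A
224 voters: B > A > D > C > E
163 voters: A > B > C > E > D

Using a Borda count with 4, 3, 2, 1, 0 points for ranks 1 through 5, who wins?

D: 237·1 + 282·0 + 112·3 + 277·3 + 224·2 + 163·0 = 1852
E: 237·4 + 282·4 + 112·2 + 277·1 + 224·0 + 163·1 = 2740
C: 237·2 + 282·2 + 112·4 + 277·2 + 224·1 + 163·2 = 2590
B: 237·3 + 282·1 + 112·1 + 277·4 + 224·4 + 163·3 = 3598
A: 237·0 + 282·3 + 112·0 + 277·0 + 224·3 + 163·4 = 2170
B has the highest Borda score (3598).

B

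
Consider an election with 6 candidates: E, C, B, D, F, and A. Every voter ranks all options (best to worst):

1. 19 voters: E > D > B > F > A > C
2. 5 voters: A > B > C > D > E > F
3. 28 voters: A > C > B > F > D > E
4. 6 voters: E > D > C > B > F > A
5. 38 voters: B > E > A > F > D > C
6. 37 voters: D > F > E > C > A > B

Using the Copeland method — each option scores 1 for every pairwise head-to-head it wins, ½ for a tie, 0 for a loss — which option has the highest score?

E: beats C, F, and A; loses to B and D → score 3.
C: beats B; loses to E, D, F, and A → score 1.
B: beats E, D, and F; loses to C and A → score 3.
D: beats E, C, and F; loses to B and A → score 3.
F: beats C; loses to E, B, D, and A → score 1.
A: beats C, B, D, and F; loses to E → score 4.
A has the best pairwise record.

A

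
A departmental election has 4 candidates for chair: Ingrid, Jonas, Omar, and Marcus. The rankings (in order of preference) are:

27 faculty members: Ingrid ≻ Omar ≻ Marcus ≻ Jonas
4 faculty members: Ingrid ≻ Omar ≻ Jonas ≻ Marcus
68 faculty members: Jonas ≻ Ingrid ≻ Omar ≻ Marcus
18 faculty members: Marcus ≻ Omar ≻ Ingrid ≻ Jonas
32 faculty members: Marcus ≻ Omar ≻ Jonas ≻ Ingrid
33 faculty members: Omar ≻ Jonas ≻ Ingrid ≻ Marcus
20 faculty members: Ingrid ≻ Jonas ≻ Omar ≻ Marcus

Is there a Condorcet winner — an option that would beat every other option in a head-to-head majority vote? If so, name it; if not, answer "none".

Checking pairwise contests:
Jonas beats Ingrid 133–69.
Omar beats Jonas 114–88.
Ingrid beats Omar 119–83.
Ingrid beats Marcus 152–50.
Every option loses at least one head-to-head, so there is no Condorcet winner.

none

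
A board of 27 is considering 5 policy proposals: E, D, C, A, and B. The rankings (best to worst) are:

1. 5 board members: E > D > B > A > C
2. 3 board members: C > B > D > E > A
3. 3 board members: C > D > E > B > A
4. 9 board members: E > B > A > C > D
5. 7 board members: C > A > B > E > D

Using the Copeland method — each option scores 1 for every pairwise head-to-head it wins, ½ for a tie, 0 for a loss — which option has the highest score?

E

E: beats D, C, A, and B → score 4.
D: loses to E, C, A, and B → score 0.
C: beats D; loses to E, A, and B → score 1.
A: beats D and C; loses to E and B → score 2.
B: beats D, C, and A; loses to E → score 3.
E has the best pairwise record.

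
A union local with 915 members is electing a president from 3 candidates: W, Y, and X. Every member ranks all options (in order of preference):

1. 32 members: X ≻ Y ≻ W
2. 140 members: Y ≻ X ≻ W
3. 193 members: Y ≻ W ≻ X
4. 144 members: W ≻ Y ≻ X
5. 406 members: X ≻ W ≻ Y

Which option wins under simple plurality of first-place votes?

X

First-place votes: W 144, Y 333, X 438.
X has the most first-place votes.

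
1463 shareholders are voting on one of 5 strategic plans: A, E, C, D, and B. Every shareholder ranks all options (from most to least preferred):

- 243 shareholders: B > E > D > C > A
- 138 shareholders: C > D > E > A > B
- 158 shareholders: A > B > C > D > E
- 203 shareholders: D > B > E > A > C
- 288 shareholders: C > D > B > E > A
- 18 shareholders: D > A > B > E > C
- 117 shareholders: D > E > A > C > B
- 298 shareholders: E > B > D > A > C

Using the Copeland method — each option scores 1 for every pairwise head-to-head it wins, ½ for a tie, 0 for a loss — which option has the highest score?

D

A: beats C; loses to E, D, and B → score 1.
E: beats A and C; loses to D and B → score 2.
C: loses to A, E, D, and B → score 0.
D: beats A, E, C, and B → score 4.
B: beats A, E, and C; loses to D → score 3.
D has the best pairwise record.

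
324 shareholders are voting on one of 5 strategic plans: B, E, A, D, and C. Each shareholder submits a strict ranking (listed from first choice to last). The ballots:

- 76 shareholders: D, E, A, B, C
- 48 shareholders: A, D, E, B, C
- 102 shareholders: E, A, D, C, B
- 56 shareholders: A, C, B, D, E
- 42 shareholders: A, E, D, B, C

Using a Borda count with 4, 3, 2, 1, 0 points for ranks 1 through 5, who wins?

A

B: 76·1 + 48·1 + 102·0 + 56·2 + 42·1 = 278
E: 76·3 + 48·2 + 102·4 + 56·0 + 42·3 = 858
A: 76·2 + 48·4 + 102·3 + 56·4 + 42·4 = 1042
D: 76·4 + 48·3 + 102·2 + 56·1 + 42·2 = 792
C: 76·0 + 48·0 + 102·1 + 56·3 + 42·0 = 270
A has the highest Borda score (1042).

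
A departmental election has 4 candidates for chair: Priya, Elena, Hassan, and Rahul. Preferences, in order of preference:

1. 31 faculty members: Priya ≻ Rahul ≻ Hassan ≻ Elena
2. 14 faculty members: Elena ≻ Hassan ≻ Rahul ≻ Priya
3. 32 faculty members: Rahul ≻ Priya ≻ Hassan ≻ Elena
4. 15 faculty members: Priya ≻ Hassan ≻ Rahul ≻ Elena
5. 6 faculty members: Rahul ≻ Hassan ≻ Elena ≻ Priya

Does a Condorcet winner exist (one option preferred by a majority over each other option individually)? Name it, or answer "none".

Rahul

Rahul vs Priya: 52–46 for Rahul.
Rahul vs Elena: 84–14 for Rahul.
Rahul vs Hassan: 69–29 for Rahul.
Rahul beats every other option head-to-head.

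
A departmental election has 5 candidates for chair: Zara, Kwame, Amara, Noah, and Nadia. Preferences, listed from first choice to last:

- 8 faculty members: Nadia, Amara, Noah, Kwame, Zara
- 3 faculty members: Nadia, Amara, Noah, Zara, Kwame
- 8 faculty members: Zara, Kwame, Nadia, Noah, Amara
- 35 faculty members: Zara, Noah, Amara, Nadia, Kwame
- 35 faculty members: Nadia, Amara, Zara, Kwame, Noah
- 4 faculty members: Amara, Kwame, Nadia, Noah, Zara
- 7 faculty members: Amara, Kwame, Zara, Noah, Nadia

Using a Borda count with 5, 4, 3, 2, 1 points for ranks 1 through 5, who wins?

Zara

Zara: 8·1 + 3·2 + 8·5 + 35·5 + 35·3 + 4·1 + 7·3 = 359
Kwame: 8·2 + 3·1 + 8·4 + 35·1 + 35·2 + 4·4 + 7·4 = 200
Amara: 8·4 + 3·4 + 8·1 + 35·3 + 35·4 + 4·5 + 7·5 = 352
Noah: 8·3 + 3·3 + 8·2 + 35·4 + 35·1 + 4·2 + 7·2 = 246
Nadia: 8·5 + 3·5 + 8·3 + 35·2 + 35·5 + 4·3 + 7·1 = 343
Zara has the highest Borda score (359).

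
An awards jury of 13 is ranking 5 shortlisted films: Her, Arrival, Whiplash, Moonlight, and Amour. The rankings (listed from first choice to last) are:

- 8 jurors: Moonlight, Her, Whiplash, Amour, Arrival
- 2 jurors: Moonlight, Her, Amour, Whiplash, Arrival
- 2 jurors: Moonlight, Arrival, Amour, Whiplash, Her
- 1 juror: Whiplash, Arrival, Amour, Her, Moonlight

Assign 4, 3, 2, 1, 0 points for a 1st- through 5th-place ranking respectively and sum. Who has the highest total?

Moonlight

Her: 8·3 + 2·3 + 2·0 + 1·1 = 31
Arrival: 8·0 + 2·0 + 2·3 + 1·3 = 9
Whiplash: 8·2 + 2·1 + 2·1 + 1·4 = 24
Moonlight: 8·4 + 2·4 + 2·4 + 1·0 = 48
Amour: 8·1 + 2·2 + 2·2 + 1·2 = 18
Moonlight has the highest Borda score (48).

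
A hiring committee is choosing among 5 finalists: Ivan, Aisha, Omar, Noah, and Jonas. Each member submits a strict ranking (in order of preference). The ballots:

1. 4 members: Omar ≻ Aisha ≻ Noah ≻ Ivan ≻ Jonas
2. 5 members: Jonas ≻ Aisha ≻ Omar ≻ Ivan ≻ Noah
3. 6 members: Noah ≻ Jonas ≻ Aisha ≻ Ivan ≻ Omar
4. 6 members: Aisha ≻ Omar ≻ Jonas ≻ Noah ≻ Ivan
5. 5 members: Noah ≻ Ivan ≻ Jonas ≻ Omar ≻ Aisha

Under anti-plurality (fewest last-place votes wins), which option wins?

Last-place votes: Ivan 6, Aisha 5, Omar 6, Noah 5, Jonas 4.
Jonas is ranked last by the fewest voters, so Jonas wins.

Jonas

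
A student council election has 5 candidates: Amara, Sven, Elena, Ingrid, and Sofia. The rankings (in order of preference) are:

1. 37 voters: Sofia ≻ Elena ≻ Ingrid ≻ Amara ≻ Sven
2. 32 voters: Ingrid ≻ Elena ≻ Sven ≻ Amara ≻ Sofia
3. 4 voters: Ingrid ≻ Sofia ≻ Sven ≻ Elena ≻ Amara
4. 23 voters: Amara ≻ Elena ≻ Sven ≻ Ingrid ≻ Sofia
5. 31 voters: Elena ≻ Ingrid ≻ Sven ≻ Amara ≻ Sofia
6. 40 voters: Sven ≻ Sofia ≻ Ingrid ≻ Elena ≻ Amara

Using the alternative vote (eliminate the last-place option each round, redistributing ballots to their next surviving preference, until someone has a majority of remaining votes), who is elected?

Round 1: Amara 23, Sven 40, Elena 31, Ingrid 36, Sofia 37. Eliminate Amara.
Round 2: Sven 40, Elena 54, Ingrid 36, Sofia 37. Eliminate Ingrid.
Round 3: Sven 40, Elena 86, Sofia 41. Elena has a majority.

Elena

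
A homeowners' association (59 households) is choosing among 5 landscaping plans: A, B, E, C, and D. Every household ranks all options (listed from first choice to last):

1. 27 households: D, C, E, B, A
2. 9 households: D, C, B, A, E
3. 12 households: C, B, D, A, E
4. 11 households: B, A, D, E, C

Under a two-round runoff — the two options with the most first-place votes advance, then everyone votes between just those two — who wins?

D

Round 1 first-place votes: A 0, B 11, E 0, C 12, D 36.
D and C advance.
Runoff: D is preferred to C by 47 voters; C by 12.
D wins the runoff.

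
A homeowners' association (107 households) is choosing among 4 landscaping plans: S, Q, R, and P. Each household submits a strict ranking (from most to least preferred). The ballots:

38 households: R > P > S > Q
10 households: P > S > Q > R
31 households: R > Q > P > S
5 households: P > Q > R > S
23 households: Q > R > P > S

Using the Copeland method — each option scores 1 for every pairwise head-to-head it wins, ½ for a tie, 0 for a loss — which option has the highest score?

S: loses to Q, R, and P → score 0.
Q: beats S and P; loses to R → score 2.
R: beats S, Q, and P → score 3.
P: beats S; loses to Q and R → score 1.
R has the best pairwise record.

R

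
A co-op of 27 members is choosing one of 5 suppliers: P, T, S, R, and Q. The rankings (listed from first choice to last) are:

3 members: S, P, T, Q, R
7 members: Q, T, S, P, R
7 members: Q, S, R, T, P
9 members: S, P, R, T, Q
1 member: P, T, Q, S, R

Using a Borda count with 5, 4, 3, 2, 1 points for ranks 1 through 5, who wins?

P: 3·4 + 7·2 + 7·1 + 9·4 + 1·5 = 74
T: 3·3 + 7·4 + 7·2 + 9·2 + 1·4 = 73
S: 3·5 + 7·3 + 7·4 + 9·5 + 1·2 = 111
R: 3·1 + 7·1 + 7·3 + 9·3 + 1·1 = 59
Q: 3·2 + 7·5 + 7·5 + 9·1 + 1·3 = 88
S has the highest Borda score (111).

S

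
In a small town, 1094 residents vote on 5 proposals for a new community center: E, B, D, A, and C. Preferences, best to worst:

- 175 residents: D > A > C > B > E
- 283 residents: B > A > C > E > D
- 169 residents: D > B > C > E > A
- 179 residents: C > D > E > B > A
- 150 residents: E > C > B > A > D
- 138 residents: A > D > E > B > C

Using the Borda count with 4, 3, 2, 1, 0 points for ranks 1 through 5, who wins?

E: 175·0 + 283·1 + 169·1 + 179·2 + 150·4 + 138·2 = 1686
B: 175·1 + 283·4 + 169·3 + 179·1 + 150·2 + 138·1 = 2431
D: 175·4 + 283·0 + 169·4 + 179·3 + 150·0 + 138·3 = 2327
A: 175·3 + 283·3 + 169·0 + 179·0 + 150·1 + 138·4 = 2076
C: 175·2 + 283·2 + 169·2 + 179·4 + 150·3 + 138·0 = 2420
B has the highest Borda score (2431).

B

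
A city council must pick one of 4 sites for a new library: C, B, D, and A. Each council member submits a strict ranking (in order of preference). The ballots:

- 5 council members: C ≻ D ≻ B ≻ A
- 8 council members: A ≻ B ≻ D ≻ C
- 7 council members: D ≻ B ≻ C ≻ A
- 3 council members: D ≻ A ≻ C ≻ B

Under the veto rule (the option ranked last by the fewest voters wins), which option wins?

D

Last-place votes: C 8, B 3, D 0, A 12.
D is ranked last by the fewest voters, so D wins.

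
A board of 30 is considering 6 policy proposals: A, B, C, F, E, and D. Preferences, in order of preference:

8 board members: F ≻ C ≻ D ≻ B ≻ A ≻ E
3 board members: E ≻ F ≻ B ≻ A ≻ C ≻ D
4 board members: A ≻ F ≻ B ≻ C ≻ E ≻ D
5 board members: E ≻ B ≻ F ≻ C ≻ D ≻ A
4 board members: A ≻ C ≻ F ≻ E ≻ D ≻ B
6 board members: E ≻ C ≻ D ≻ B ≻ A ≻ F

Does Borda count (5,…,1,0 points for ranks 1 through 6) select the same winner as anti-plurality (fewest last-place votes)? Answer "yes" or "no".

Borda — scores: A 60, B 69, C 93, F 95, E 82, D 51. Winner: F.
Anti-plurality — last-place votes: A 5, B 4, C 0, F 6, E 8, D 7. Winner: C.
The two methods disagree.

no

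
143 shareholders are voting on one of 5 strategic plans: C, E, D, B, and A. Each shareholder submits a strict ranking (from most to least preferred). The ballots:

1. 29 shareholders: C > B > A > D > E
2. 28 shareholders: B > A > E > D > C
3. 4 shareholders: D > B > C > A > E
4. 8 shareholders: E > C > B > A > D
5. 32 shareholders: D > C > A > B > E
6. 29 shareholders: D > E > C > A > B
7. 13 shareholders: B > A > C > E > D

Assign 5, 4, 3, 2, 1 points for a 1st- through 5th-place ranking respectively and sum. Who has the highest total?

C: 29·5 + 28·1 + 4·3 + 8·4 + 32·4 + 29·3 + 13·3 = 471
E: 29·1 + 28·3 + 4·1 + 8·5 + 32·1 + 29·4 + 13·2 = 331
D: 29·2 + 28·2 + 4·5 + 8·1 + 32·5 + 29·5 + 13·1 = 460
B: 29·4 + 28·5 + 4·4 + 8·3 + 32·2 + 29·1 + 13·5 = 454
A: 29·3 + 28·4 + 4·2 + 8·2 + 32·3 + 29·2 + 13·4 = 429
C has the highest Borda score (471).

C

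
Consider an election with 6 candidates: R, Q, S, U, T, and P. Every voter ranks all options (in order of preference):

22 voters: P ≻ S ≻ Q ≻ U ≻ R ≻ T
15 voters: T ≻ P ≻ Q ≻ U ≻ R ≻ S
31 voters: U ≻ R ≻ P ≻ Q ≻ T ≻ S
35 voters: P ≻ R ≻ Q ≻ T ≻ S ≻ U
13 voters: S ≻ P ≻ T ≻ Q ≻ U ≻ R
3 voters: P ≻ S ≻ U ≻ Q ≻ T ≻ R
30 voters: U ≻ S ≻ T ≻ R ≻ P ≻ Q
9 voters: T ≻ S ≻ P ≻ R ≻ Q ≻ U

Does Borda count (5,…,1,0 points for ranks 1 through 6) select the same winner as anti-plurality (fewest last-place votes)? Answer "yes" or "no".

yes

Borda — scores: R 379, Q 319, S 356, U 401, T 353, P 562. Winner: P.
Anti-plurality — last-place votes: R 16, Q 30, S 46, U 44, T 22, P 0. Winner: P.
The two methods agree.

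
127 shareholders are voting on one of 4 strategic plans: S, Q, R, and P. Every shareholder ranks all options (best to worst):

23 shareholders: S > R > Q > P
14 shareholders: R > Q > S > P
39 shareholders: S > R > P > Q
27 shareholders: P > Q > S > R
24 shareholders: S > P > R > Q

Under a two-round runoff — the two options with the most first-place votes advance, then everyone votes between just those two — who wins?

S

Round 1 first-place votes: S 86, Q 0, R 14, P 27.
S and P advance.
Runoff: S is preferred to P by 100 voters; P by 27.
S wins the runoff.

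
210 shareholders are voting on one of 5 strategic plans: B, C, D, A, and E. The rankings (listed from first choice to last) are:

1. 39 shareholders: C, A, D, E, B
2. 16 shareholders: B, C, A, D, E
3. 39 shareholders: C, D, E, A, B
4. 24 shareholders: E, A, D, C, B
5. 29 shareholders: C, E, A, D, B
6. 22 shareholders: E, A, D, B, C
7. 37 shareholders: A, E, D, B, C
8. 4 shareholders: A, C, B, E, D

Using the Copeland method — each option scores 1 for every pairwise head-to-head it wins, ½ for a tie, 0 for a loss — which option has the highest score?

B: loses to C, D, A, and E → score 0.
C: beats B, D, A, and E → score 4.
D: beats B; loses to C, A, and E → score 1.
A: beats B and D; loses to C and E → score 2.
E: beats B, D, and A; loses to C → score 3.
C has the best pairwise record.

C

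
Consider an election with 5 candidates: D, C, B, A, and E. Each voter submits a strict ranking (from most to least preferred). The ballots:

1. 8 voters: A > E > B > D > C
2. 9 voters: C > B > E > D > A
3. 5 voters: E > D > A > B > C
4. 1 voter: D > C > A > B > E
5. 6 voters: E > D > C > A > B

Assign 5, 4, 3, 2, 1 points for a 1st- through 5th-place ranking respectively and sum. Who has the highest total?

D: 8·2 + 9·2 + 5·4 + 1·5 + 6·4 = 83
C: 8·1 + 9·5 + 5·1 + 1·4 + 6·3 = 80
B: 8·3 + 9·4 + 5·2 + 1·2 + 6·1 = 78
A: 8·5 + 9·1 + 5·3 + 1·3 + 6·2 = 79
E: 8·4 + 9·3 + 5·5 + 1·1 + 6·5 = 115
E has the highest Borda score (115).

E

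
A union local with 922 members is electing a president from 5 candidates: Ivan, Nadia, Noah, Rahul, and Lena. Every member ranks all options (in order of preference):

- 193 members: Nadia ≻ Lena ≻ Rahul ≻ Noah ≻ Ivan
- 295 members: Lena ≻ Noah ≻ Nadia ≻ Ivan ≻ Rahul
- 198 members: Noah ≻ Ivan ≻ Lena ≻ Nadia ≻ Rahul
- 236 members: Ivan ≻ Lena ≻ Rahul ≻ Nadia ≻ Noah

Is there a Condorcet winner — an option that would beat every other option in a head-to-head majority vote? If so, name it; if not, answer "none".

Lena

Lena vs Ivan: 488–434 for Lena.
Lena vs Nadia: 729–193 for Lena.
Lena vs Noah: 724–198 for Lena.
Lena vs Rahul: 922–0 for Lena.
Lena beats every other option head-to-head.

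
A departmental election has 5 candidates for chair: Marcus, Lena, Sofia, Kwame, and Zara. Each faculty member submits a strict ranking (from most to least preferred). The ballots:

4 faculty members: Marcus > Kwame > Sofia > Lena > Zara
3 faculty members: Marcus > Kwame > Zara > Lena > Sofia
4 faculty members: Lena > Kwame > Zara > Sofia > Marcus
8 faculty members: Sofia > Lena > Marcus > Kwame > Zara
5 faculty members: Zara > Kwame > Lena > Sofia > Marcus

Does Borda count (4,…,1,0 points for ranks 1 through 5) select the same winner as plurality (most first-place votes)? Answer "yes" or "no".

Borda — scores: Marcus 44, Lena 57, Sofia 49, Kwame 56, Zara 34. Winner: Lena.
Plurality — first-place votes: Marcus 7, Lena 4, Sofia 8, Kwame 0, Zara 5. Winner: Sofia.
The two methods disagree.

no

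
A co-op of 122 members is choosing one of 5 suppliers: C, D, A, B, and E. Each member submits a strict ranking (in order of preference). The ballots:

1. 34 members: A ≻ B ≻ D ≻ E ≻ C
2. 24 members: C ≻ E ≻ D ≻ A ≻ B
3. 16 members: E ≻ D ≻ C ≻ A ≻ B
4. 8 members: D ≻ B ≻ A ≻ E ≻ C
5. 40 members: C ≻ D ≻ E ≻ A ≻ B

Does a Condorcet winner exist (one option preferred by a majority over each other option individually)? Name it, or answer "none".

C

C vs D: 64–58 for C.
C vs A: 80–42 for C.
C vs B: 80–42 for C.
C vs E: 64–58 for C.
C beats every other option head-to-head.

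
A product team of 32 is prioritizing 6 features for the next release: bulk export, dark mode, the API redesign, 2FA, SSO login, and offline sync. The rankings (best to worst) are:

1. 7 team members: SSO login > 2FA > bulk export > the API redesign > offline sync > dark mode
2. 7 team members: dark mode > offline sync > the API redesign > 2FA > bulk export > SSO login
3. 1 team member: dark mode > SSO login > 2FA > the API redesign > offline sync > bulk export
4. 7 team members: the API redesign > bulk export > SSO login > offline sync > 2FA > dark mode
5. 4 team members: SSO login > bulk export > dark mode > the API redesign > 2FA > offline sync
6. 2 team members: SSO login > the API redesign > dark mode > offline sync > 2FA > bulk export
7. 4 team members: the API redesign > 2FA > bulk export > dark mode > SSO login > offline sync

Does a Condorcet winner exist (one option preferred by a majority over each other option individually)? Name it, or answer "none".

the API redesign vs bulk export: 21–11 for the API redesign.
the API redesign vs dark mode: 20–12 for the API redesign.
the API redesign vs 2FA: 24–8 for the API redesign.
the API redesign vs SSO login: 18–14 for the API redesign.
the API redesign vs offline sync: 25–7 for the API redesign.
the API redesign beats every other option head-to-head.

the API redesign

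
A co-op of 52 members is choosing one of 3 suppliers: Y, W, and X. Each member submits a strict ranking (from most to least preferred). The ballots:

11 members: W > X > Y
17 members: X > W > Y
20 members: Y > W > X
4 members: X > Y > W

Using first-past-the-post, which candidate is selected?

X

First-place votes: Y 20, W 11, X 21.
X has the most first-place votes.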